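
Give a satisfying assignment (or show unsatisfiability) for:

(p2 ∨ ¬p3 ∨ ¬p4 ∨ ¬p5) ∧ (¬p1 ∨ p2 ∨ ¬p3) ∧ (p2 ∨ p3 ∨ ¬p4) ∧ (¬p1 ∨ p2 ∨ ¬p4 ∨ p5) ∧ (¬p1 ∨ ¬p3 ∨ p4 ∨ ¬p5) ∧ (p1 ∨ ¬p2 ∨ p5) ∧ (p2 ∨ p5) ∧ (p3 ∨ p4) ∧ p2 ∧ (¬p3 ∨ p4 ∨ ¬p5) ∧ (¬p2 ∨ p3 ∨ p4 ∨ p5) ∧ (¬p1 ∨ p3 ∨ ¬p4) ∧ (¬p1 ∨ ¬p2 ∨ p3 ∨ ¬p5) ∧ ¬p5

p1 = True, p2 = True, p3 = True, p4 = False, p5 = False

Unit clause (p2) forces p2 = True.
Unit clause (¬p5) forces p5 = False.
In (p1 ∨ ¬p2 ∨ p5) only p1 is left, so p1 = True.
Try p3 = False:
  (p3 ∨ p4) forces p4 = True.
  clause (¬p1 ∨ p3 ∨ ¬p4) is falsified — backtrack.
So p3 = True.
Set p4 = False.
All clauses satisfied.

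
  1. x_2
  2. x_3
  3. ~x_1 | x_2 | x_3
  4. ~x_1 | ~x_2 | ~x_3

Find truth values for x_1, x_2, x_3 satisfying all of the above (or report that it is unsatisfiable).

x_1 = False, x_2 = True, x_3 = True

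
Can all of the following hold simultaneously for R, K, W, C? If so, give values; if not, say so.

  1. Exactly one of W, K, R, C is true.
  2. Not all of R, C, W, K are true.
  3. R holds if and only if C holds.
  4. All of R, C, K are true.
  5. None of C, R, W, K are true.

Unsatisfiable

Case R = True:
  Constraint (5) is violated (R=T) — contradiction.
Case R = False:
  Constraint (4) is violated (R=F) — contradiction.
Both cases fail — unsatisfiable.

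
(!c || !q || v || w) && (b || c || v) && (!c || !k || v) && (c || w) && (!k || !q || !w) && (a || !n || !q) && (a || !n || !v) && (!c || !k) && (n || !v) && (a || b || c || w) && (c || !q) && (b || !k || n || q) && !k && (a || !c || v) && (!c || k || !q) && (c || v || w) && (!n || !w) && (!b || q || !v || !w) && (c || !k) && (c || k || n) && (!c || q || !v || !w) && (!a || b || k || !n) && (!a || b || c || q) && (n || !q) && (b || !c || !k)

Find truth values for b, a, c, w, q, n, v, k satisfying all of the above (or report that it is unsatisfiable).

b = True, a = True, c = True, w = False, q = False, n = True, v = False, k = False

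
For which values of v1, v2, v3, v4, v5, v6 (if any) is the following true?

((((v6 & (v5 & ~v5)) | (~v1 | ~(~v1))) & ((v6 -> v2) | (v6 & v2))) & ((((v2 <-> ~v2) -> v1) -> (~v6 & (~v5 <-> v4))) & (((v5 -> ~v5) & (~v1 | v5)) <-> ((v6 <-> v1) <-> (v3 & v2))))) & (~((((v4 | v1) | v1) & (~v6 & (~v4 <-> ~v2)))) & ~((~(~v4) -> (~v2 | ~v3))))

Unsatisfiable — no assignment works.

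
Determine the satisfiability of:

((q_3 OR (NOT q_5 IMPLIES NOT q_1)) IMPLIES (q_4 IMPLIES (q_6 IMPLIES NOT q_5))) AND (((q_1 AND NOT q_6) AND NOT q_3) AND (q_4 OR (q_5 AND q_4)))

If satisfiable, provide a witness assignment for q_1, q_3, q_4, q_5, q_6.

q_1=T, q_3=F, q_4=T, q_5=F, q_6=F

  (q_3 OR (NOT q_5 IMPLIES NOT q_1)) IMPLIES (q_4 IMPLIES (q_6 IMPLIES NOT q_5)) = True
    q_3 OR (NOT q_5 IMPLIES NOT q_1) = False
      NOT q_5 IMPLIES NOT q_1 = False
        NOT q_5 = True
        NOT q_1 = False
    q_4 IMPLIES (q_6 IMPLIES NOT q_5) = True
      q_6 IMPLIES NOT q_5 = True
        NOT q_5 = True
  ((q_1 AND NOT q_6) AND NOT q_3) AND (q_4 OR (q_5 AND q_4)) = True
    (q_1 AND NOT q_6) AND NOT q_3 = True
      q_1 AND NOT q_6 = True
        NOT q_6 = True
      NOT q_3 = True
    q_4 OR (q_5 AND q_4) = True
      q_5 AND q_4 = False
Both conjuncts True, so the formula holds.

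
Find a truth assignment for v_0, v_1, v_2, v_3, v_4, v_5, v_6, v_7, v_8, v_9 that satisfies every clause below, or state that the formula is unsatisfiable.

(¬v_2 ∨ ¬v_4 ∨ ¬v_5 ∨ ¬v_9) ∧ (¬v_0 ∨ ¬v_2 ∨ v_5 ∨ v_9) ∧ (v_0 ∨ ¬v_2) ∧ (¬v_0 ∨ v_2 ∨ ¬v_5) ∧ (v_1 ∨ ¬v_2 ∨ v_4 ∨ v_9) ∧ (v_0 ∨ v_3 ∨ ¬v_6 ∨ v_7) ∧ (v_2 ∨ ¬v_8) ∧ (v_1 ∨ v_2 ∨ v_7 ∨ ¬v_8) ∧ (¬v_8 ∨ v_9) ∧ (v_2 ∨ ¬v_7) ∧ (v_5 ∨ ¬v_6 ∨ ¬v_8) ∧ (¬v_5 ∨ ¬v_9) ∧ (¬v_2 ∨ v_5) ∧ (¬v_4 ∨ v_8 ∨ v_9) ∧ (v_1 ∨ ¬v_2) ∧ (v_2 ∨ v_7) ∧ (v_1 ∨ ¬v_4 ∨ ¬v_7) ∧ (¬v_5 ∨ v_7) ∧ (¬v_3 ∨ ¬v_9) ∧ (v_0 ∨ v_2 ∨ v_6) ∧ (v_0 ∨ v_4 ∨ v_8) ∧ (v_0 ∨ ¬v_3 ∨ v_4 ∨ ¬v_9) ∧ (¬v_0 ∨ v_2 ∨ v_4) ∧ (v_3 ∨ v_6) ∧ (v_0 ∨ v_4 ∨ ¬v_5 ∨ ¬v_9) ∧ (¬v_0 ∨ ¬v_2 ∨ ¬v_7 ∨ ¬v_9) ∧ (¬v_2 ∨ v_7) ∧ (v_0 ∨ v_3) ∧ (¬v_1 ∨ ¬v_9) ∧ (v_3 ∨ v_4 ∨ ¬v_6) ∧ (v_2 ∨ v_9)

v_0 = True; v_1 = True; v_2 = True; v_3 = True; v_4 = False; v_5 = True; v_6 = True; v_7 = True; v_8 = False; v_9 = False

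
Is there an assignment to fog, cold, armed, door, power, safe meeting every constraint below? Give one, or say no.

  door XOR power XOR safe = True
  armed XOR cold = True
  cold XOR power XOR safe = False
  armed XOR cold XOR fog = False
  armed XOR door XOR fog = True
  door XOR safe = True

fog=T, cold=F, armed=T, door=T, power=F, safe=F

door XOR power XOR safe = T XOR F XOR F = True ✓
armed XOR cold = T XOR F = True ✓
cold XOR power XOR safe = F XOR F XOR F = False ✓
armed XOR cold XOR fog = T XOR F XOR T = False ✓
armed XOR door XOR fog = T XOR T XOR T = True ✓
door XOR safe = T XOR F = True ✓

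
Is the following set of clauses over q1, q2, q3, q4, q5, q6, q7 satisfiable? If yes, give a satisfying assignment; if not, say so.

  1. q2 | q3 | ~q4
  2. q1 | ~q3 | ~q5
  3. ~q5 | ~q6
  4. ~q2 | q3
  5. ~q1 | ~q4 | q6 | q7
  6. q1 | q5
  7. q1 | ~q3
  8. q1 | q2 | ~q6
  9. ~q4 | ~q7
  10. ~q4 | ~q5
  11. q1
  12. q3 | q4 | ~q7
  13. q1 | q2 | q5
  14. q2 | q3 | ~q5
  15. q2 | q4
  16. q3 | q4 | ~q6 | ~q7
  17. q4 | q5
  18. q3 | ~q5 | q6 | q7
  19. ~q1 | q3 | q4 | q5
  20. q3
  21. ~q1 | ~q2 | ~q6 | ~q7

q1 = True; q2 = True; q3 = True; q4 = False; q5 = True; q6 = False; q7 = False

Unit clause (q1) forces q1 = True.
Unit clause (q3) forces q3 = True.
Set q2 = True.
Set q4 = False.
  then (q4 | q5) forces q5 = True.
  then (~q5 | ~q6) forces q6 = False.
Set q7 = False.
All clauses satisfied.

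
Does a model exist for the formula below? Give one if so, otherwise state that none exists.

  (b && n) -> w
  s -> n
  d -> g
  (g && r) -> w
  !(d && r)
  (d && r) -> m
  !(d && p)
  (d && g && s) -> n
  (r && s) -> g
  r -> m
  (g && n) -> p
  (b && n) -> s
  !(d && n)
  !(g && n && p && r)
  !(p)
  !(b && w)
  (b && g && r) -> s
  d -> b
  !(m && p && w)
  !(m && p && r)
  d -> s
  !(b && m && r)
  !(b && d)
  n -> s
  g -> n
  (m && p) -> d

m: True; p: False; w: True; b: False; n: False; g: False; s: False; d: False; r: False

Unit clause (!p) forces p = False.
Set m = True.
Set w = True.
  then (!b || !w) forces b = False.
  then (b || !d) forces d = False.
Set n = False.
  then (n || !s) forces s = False.
  then (!g || n) forces g = False.
Set r = False.
All clauses satisfied.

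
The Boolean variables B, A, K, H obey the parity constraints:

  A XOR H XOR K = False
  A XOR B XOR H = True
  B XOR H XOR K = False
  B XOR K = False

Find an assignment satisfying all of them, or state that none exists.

Unsatisfiable

Adding constraints 1, 2, 4 mod 2: every variable appears an even number of times on the left, so the left side is 0.
But the right sides sum to 1 (mod 2). 0 ≠ 1 — the system is inconsistent.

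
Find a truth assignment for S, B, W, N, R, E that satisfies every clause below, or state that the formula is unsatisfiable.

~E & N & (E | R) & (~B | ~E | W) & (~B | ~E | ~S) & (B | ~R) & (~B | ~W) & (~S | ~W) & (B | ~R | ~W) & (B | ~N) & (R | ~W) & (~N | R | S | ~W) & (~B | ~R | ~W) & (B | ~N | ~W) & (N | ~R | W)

S = False; B = True; W = False; N = True; R = True; E = False

Unit clause (~E) forces E = False.
Unit clause (N) forces N = True.
In (E | R) only R is left, so R = True.
In (B | ~R) only B is left, so B = True.
In (~B | ~W) only ~W is left, so W = False.
Set S = False.
All clauses satisfied.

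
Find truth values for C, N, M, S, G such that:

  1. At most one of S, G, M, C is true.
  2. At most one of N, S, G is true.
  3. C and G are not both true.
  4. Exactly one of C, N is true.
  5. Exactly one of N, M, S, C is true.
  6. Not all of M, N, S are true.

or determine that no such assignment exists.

C = True, N = False, M = False, S = False, G = False

  (1) {S, G, M, C}: 1 true — at most one ✓
  (2) {N, S, G}: 0 true — at most one ✓
  (3) C=T, G=F — not both ✓
  (4) {C, N}: 1 true — exactly one ✓
  (5) {N, M, S, C}: 1 true — exactly one ✓
  (6) {M, N, S}: 0/3 true — not all ✓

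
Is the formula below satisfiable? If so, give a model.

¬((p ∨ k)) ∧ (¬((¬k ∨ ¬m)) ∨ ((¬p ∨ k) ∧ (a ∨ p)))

m: False, k: False, p: False, a: True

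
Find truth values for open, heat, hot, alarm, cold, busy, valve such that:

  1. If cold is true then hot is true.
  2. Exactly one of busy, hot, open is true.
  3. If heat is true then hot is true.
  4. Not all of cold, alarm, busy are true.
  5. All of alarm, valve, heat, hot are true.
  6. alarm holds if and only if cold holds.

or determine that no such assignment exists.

open = False, heat = True, hot = True, alarm = True, cold = True, busy = False, valve = True

  (1) cold=T ⇒ hot: T ✓
  (2) {busy, hot, open}: 1 true — exactly one ✓
  (3) heat=T ⇒ hot: T ✓
  (4) {cold, alarm, busy}: 2/3 true — not all ✓
  (5) {alarm, valve, heat, hot}: all 4 true ✓
  (6) alarm=T, cold=T — same ✓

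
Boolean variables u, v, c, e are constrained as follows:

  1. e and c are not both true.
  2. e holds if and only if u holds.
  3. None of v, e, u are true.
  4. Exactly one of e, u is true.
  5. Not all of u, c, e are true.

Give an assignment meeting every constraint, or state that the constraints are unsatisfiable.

No satisfying assignment exists.

Case u = True:
  Constraint (3) is violated (u=T) — contradiction.
Case u = False:
  (2) with u=F forces e = False.
  Constraint (4) is violated (e=F, u=F) — contradiction.
Both cases fail — unsatisfiable.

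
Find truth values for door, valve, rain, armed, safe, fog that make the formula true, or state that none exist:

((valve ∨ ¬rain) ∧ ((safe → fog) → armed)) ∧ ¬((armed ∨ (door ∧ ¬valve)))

door=T, valve=T, rain=F, armed=F, safe=T, fog=F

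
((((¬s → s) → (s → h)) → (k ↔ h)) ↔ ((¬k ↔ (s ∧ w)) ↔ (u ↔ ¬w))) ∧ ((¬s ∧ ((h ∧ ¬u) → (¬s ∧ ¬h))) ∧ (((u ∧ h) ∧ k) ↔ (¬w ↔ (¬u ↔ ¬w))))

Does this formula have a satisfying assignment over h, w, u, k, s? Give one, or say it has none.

h: False; w: True; u: True; k: False; s: False

  (((¬s → s) → (s → h)) → (k ↔ h)) ↔ ((¬k ↔ (s ∧ w)) ↔ (u ↔ ¬w)) = True
    ((¬s → s) → (s → h)) → (k ↔ h) = True
      (¬s → s) → (s → h) = True
        ¬s → s = False
          ¬s = True
        s → h = True
      k ↔ h = True
    (¬k ↔ (s ∧ w)) ↔ (u ↔ ¬w) = True
      ¬k ↔ (s ∧ w) = False
        ¬k = True
        s ∧ w = False
      u ↔ ¬w = False
        ¬w = False
  (¬s ∧ ((h ∧ ¬u) → (¬s ∧ ¬h))) ∧ (((u ∧ h) ∧ k) ↔ (¬w ↔ (¬u ↔ ¬w))) = True
    ¬s ∧ ((h ∧ ¬u) → (¬s ∧ ¬h)) = True
      ¬s = True
      (h ∧ ¬u) → (¬s ∧ ¬h) = True
        h ∧ ¬u = False
          ¬u = False
        ¬s ∧ ¬h = True
          ¬s = True
          ¬h = True
    ((u ∧ h) ∧ k) ↔ (¬w ↔ (¬u ↔ ¬w)) = True
      (u ∧ h) ∧ k = False
        u ∧ h = False
      ¬w ↔ (¬u ↔ ¬w) = False
        ¬w = False
        ¬u ↔ ¬w = True
          ¬u = False
          ¬w = False
Both conjuncts True, so the formula holds.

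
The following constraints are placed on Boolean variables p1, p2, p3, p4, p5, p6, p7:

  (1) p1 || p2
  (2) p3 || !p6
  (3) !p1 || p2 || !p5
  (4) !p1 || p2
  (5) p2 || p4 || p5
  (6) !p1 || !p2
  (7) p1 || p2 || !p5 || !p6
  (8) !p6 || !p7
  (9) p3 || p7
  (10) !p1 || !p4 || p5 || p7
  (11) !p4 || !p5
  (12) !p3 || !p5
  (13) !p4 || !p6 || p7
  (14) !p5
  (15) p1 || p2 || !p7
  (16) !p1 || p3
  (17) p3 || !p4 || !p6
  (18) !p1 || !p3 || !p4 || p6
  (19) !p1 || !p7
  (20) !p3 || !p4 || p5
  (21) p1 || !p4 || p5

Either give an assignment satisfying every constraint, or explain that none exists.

Unit clause (!p5) forces p5 = False.
Try p1 = True:
  (!p1 || p2) forces p2 = True.
  clause (!p1 || !p2) is falsified — backtrack.
So p1 = False.
  then (p1 || p2) forces p2 = True.
  then (p1 || !p4 || p5) forces p4 = False.
Set p3 = True.
Set p6 = False.
Set p7 = False.
All clauses satisfied.

p1=F, p2=T, p3=T, p4=F, p5=F, p6=F, p7=F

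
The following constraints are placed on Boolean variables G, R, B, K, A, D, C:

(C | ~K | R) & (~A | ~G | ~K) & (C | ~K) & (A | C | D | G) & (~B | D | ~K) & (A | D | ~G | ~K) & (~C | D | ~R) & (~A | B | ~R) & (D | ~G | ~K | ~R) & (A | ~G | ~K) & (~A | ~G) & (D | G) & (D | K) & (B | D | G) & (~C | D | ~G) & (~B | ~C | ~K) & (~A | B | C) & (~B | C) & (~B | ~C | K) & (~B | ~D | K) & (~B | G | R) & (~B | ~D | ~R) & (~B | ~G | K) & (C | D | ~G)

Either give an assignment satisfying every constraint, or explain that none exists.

Set G = False.
  then (D | G) forces D = True.
Set R = False.
  then (~B | G | R) forces B = False.
Set K = False.
Set A = False.
Set C = True.
All clauses satisfied.

G=F, R=F, B=F, K=F, A=F, D=T, C=T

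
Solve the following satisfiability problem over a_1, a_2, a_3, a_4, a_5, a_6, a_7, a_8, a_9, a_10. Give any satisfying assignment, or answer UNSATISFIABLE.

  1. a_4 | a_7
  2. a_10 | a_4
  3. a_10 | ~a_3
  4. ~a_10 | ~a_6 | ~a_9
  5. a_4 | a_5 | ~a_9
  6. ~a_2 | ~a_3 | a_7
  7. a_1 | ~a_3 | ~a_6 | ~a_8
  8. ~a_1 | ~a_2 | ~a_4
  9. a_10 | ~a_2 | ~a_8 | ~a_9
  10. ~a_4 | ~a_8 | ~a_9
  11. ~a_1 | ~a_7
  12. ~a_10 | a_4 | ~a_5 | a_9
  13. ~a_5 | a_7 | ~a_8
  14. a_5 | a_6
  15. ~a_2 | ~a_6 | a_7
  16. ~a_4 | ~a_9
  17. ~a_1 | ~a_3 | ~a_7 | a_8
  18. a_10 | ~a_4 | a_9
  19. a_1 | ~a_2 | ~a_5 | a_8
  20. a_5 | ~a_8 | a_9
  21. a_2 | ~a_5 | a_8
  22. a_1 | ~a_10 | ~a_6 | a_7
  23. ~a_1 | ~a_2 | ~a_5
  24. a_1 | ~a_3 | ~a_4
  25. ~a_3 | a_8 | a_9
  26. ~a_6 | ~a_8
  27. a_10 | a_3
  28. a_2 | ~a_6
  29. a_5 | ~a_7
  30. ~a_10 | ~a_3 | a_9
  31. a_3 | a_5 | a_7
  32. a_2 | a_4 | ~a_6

a_1 = False; a_2 = False; a_3 = True; a_4 = False; a_5 = True; a_6 = False; a_7 = True; a_8 = True; a_9 = True; a_10 = True

Set a_1 = False.
Set a_2 = False.
  then (a_2 | ~a_6) forces a_6 = False.
  then (a_5 | a_6) forces a_5 = True.
  then (a_2 | ~a_5 | a_8) forces a_8 = True.
  then (~a_5 | a_7 | ~a_8) forces a_7 = True.
Set a_3 = True.
  then (a_10 | ~a_3) forces a_10 = True.
  then (a_1 | ~a_3 | ~a_4) forces a_4 = False.
  then (~a_10 | ~a_3 | a_9) forces a_9 = True.
All clauses satisfied.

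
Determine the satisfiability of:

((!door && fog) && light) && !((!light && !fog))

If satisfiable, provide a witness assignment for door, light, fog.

door = False, light = True, fog = True

  (!door && fog) && light = True
    !door && fog = True
      !door = True
  !((!light && !fog)) = True
    !light && !fog = False
      !light = False
      !fog = False
Both conjuncts True, so the formula holds.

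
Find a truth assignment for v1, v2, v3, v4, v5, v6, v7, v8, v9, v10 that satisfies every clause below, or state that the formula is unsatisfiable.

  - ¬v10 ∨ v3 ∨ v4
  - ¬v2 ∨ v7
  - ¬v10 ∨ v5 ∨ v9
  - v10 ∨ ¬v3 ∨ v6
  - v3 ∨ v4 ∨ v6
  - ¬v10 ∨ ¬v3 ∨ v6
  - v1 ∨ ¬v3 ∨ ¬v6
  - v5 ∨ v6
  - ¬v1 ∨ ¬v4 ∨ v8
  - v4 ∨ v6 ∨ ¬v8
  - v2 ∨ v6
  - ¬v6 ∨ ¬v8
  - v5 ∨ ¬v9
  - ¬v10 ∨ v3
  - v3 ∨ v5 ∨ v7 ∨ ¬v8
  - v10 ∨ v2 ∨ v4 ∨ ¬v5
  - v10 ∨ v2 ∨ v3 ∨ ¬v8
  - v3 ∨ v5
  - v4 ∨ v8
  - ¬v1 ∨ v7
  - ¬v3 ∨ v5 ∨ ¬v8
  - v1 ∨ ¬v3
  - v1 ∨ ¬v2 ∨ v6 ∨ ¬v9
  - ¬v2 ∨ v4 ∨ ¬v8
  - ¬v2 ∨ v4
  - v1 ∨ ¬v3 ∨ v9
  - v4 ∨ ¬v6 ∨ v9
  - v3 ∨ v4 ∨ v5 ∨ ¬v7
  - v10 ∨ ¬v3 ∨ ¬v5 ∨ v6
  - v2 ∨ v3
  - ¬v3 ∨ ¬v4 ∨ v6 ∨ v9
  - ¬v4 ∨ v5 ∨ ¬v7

v1: False; v2: True; v3: False; v4: True; v5: True; v6: True; v7: True; v8: False; v9: False; v10: False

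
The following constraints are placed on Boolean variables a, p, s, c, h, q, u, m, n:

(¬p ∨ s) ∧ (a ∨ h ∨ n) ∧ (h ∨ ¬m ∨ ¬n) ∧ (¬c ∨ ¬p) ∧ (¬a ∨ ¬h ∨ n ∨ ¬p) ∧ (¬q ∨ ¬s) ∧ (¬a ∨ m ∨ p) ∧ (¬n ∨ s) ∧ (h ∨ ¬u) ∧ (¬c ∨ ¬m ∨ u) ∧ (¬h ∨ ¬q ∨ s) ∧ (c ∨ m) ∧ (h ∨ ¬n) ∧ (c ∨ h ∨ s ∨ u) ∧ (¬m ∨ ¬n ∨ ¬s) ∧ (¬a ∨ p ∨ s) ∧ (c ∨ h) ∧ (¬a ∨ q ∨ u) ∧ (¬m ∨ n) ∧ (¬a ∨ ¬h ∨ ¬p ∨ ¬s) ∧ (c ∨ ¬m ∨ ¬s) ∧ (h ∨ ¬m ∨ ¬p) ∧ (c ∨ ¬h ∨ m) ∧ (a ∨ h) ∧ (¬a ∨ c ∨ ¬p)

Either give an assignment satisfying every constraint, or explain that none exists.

Set a = False.
  then (a ∨ h) forces h = True.
Try p = True:
  (¬p ∨ s) forces s = True.
  (¬c ∨ ¬p) forces c = False.
  (¬q ∨ ¬s) forces q = False.
  (c ∨ m) forces m = True.
  clause (c ∨ ¬m ∨ ¬s) is falsified — backtrack.
So p = False.
Set s = True.
  then (¬q ∨ ¬s) forces q = False.
Try c = False:
  (c ∨ m) forces m = True.
  clause (c ∨ ¬m ∨ ¬s) is falsified — backtrack.
So c = True.
Set u = True.
Try m = True:
  (¬m ∨ ¬n ∨ ¬s) forces n = False.
  clause (¬m ∨ n) is falsified — backtrack.
So m = False.
Set n = True.
All clauses satisfied.

a: False, p: False, s: True, c: True, h: True, q: False, u: True, m: False, n: True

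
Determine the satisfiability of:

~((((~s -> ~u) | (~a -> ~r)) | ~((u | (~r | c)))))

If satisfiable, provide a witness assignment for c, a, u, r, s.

c=F, a=F, u=T, r=T, s=F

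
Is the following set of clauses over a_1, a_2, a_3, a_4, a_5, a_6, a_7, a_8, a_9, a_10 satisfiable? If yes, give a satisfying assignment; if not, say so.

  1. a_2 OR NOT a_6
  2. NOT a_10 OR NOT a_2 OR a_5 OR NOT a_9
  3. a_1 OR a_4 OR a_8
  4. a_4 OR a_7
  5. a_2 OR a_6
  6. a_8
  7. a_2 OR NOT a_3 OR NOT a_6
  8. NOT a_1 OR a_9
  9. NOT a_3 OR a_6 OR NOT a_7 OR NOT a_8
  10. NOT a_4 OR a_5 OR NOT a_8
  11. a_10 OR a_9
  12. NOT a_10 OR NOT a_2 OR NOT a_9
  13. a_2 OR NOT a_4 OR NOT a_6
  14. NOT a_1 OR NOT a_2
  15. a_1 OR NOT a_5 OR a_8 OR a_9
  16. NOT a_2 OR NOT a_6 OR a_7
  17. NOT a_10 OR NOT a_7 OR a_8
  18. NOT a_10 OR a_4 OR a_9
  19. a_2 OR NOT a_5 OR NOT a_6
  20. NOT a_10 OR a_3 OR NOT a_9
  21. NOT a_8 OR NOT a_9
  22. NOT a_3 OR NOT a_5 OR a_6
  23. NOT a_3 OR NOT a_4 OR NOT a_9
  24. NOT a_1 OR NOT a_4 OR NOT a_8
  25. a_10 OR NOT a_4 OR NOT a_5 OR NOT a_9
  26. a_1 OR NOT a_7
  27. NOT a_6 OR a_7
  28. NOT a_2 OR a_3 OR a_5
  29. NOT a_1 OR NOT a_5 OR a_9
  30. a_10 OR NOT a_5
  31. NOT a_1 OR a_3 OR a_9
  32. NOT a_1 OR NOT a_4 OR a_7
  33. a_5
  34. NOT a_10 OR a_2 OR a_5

Unit clause (a_8) forces a_8 = True.
In (NOT a_8 OR NOT a_9) only NOT a_9 is left, so a_9 = False.
Unit clause (a_5) forces a_5 = True.
In (NOT a_1 OR a_9) only NOT a_1 is left, so a_1 = False.
In (a_10 OR a_9) only a_10 is left, so a_10 = True.
In (NOT a_10 OR a_4 OR a_9) only a_4 is left, so a_4 = True.
In (a_1 OR NOT a_7) only NOT a_7 is left, so a_7 = False.
In (NOT a_6 OR a_7) only NOT a_6 is left, so a_6 = False.
In (a_2 OR a_6) only a_2 is left, so a_2 = True.
In (NOT a_3 OR NOT a_5 OR a_6) only NOT a_3 is left, so a_3 = False.
All clauses satisfied.

a_1 = False; a_2 = True; a_3 = False; a_4 = True; a_5 = True; a_6 = False; a_7 = False; a_8 = True; a_9 = False; a_10 = True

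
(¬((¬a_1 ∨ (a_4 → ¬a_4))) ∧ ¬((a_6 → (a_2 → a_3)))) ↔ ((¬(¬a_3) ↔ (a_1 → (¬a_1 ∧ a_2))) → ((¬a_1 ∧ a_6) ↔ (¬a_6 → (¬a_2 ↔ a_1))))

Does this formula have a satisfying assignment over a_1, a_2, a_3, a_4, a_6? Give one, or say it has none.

a_1=T; a_2=T; a_3=F; a_4=F; a_6=T

  (¬((¬a_1 ∨ (a_4 → ¬a_4))) ∧ ¬((a_6 → (a_2 → a_3)))) ↔ ((¬(¬a_3) ↔ (a_1 → (¬a_1 ∧ a_2))) → ((¬a_1 ∧ a_6) ↔ (¬a_6 → (¬a_2 ↔ a_1)))) = True
    ¬((¬a_1 ∨ (a_4 → ¬a_4))) ∧ ¬((a_6 → (a_2 → a_3))) = False
      ¬((¬a_1 ∨ (a_4 → ¬a_4))) = False
        ¬a_1 ∨ (a_4 → ¬a_4) = True
          ¬a_1 = False
          a_4 → ¬a_4 = True
            ¬a_4 = True
      ¬((a_6 → (a_2 → a_3))) = True
        a_6 → (a_2 → a_3) = False
          a_2 → a_3 = False
    (¬(¬a_3) ↔ (a_1 → (¬a_1 ∧ a_2))) → ((¬a_1 ∧ a_6) ↔ (¬a_6 → (¬a_2 ↔ a_1))) = False
      ¬(¬a_3) ↔ (a_1 → (¬a_1 ∧ a_2)) = True
        ¬(¬a_3) = False
          ¬a_3 = True
        a_1 → (¬a_1 ∧ a_2) = False
          ¬a_1 ∧ a_2 = False
            ¬a_1 = False
      (¬a_1 ∧ a_6) ↔ (¬a_6 → (¬a_2 ↔ a_1)) = False
        ¬a_1 ∧ a_6 = False
          ¬a_1 = False
        ¬a_6 → (¬a_2 ↔ a_1) = True
          ¬a_6 = False
          ¬a_2 ↔ a_1 = False
            ¬a_2 = False
The formula evaluates to True.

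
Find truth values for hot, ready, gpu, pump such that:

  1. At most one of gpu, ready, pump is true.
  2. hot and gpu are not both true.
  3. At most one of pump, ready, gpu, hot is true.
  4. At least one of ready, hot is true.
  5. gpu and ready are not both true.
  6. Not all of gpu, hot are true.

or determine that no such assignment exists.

hot=F, ready=T, gpu=F, pump=F

  (1) {gpu, ready, pump}: 1 true — at most one ✓
  (2) hot=F, gpu=F — not both ✓
  (3) {pump, ready, gpu, hot}: 1 true — at most one ✓
  (4) {ready, hot}: 1 true — at least one ✓
  (5) gpu=F, ready=T — not both ✓
  (6) {gpu, hot}: 0/2 true — not all ✓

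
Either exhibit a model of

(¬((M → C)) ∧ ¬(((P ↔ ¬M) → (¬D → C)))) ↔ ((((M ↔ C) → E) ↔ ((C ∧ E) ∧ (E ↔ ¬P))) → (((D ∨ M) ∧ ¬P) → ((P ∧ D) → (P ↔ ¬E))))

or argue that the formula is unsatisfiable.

E: True, D: False, M: True, P: False, C: False

  (¬((M → C)) ∧ ¬(((P ↔ ¬M) → (¬D → C)))) ↔ ((((M ↔ C) → E) ↔ ((C ∧ E) ∧ (E ↔ ¬P))) → (((D ∨ M) ∧ ¬P) → ((P ∧ D) → (P ↔ ¬E)))) = True
    ¬((M → C)) ∧ ¬(((P ↔ ¬M) → (¬D → C))) = True
      ¬((M → C)) = True
        M → C = False
      ¬(((P ↔ ¬M) → (¬D → C))) = True
        (P ↔ ¬M) → (¬D → C) = False
          P ↔ ¬M = True
            ¬M = False
          ¬D → C = False
            ¬D = True
    (((M ↔ C) → E) ↔ ((C ∧ E) ∧ (E ↔ ¬P))) → (((D ∨ M) ∧ ¬P) → ((P ∧ D) → (P ↔ ¬E))) = True
      ((M ↔ C) → E) ↔ ((C ∧ E) ∧ (E ↔ ¬P)) = False
        (M ↔ C) → E = True
          M ↔ C = False
        (C ∧ E) ∧ (E ↔ ¬P) = False
          C ∧ E = False
          E ↔ ¬P = True
            ¬P = True
      ((D ∨ M) ∧ ¬P) → ((P ∧ D) → (P ↔ ¬E)) = True
        (D ∨ M) ∧ ¬P = True
          D ∨ M = True
          ¬P = True
        (P ∧ D) → (P ↔ ¬E) = True
          P ∧ D = False
          P ↔ ¬E = True
            ¬E = False
The formula evaluates to True.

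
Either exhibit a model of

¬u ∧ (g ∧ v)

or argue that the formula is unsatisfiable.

v = True, u = False, g = True

  ¬u = True
  g ∧ v = True
Both conjuncts True, so the formula holds.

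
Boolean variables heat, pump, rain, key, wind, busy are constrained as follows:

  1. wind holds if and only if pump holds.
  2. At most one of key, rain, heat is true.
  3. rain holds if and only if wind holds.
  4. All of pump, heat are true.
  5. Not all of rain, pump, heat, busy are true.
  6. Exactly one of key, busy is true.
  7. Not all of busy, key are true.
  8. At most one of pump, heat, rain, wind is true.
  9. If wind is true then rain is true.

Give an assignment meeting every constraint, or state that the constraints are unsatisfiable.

Unsatisfiable — no assignment works.

Case pump = True:
  (1) with pump=T forces wind = True.
  Constraint (8) is violated (pump=T, wind=T) — contradiction.
Case pump = False:
  Constraint (4) is violated (pump=F) — contradiction.
Both cases fail — unsatisfiable.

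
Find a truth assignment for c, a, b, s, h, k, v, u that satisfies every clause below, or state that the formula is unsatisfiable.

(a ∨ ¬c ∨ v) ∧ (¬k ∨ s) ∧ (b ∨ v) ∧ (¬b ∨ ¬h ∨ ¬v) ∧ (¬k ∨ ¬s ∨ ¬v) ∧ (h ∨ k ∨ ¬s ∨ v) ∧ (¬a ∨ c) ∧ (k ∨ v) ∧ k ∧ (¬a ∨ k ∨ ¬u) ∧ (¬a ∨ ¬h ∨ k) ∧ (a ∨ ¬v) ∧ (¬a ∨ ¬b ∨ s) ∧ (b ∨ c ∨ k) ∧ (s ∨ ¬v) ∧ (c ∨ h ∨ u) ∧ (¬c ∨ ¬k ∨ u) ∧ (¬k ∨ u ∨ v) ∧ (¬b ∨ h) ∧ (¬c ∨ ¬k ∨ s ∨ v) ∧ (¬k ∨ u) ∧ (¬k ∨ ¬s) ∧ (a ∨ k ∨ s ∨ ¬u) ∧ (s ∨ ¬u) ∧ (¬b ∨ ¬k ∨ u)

The formula is unsatisfiable.

Case k = True:
  (¬k ∨ s) forces s = True.
  Clause (¬k ∨ ¬s) is falsified — contradiction.
Case k = False:
  Clause (k) is falsified — contradiction.
Both cases fail, so the formula is unsatisfiable.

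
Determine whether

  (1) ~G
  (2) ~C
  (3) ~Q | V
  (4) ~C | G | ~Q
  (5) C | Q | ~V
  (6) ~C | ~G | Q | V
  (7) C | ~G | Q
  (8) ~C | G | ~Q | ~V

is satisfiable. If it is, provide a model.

G = False, C = False, V = False, Q = False

Unit clause (~G) forces G = False.
Unit clause (~C) forces C = False.
Set V = False.
  then (~Q | V) forces Q = False.
Check each clause:
  (~G): ~G holds.
  (~C): ~C holds.
  (~Q | V): ~Q holds.
  (~C | G | ~Q): ~C holds.
  (C | Q | ~V): ~V holds.
  (~C | ~G | Q | V): ~C holds.
  (C | ~G | Q): ~G holds.
  (~C | G | ~Q | ~V): ~C holds.
All clauses satisfied.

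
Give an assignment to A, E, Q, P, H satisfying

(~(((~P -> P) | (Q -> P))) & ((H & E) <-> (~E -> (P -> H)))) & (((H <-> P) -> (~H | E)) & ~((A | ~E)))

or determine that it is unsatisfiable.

A = False, E = True, Q = True, P = False, H = True

  ~(((~P -> P) | (Q -> P))) & ((H & E) <-> (~E -> (P -> H))) = True
    ~(((~P -> P) | (Q -> P))) = True
      (~P -> P) | (Q -> P) = False
        ~P -> P = False
          ~P = True
        Q -> P = False
    (H & E) <-> (~E -> (P -> H)) = True
      H & E = True
      ~E -> (P -> H) = True
        ~E = False
        P -> H = True
  ((H <-> P) -> (~H | E)) & ~((A | ~E)) = True
    (H <-> P) -> (~H | E) = True
      H <-> P = False
      ~H | E = True
        ~H = False
    ~((A | ~E)) = True
      A | ~E = False
        ~E = False
Both conjuncts True, so the formula holds.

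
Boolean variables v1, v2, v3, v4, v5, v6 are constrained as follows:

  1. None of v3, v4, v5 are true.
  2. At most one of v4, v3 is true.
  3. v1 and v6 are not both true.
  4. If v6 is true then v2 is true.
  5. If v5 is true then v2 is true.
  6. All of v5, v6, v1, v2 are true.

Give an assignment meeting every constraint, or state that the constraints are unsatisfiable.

Case v5 = True:
  Constraint (1) is violated (v5=T) — contradiction.
Case v5 = False:
  Constraint (6) is violated (v5=F) — contradiction.
Both cases fail — unsatisfiable.

Unsatisfiable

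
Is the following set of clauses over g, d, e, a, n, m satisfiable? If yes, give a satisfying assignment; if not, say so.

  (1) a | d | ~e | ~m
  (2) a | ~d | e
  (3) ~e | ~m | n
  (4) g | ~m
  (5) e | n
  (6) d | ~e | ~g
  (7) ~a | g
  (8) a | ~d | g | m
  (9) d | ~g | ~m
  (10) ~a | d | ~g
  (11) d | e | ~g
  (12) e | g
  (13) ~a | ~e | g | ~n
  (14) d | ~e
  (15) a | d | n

Try g = False:
  (g | ~m) forces m = False.
  (~a | g) forces a = False.
  (a | ~d | g | m) forces d = False.
  (e | g) forces e = True.
  clause (d | ~e) is falsified — backtrack.
So g = True.
Try d = False:
  (d | ~e | ~g) forces e = False.
  clause (d | e | ~g) is falsified — backtrack.
So d = True.
Set e = True.
Set a = True.
Set n = False.
  then (~e | ~m | n) forces m = False.
All clauses satisfied.

g=T, d=T, e=T, a=T, n=F, m=F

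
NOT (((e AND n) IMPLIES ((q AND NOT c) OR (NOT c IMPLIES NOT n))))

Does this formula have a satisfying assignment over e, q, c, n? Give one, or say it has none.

e: True, q: False, c: False, n: True

  NOT (((e AND n) IMPLIES ((q AND NOT c) OR (NOT c IMPLIES NOT n)))) = True
    (e AND n) IMPLIES ((q AND NOT c) OR (NOT c IMPLIES NOT n)) = False
      e AND n = True
      (q AND NOT c) OR (NOT c IMPLIES NOT n) = False
        q AND NOT c = False
          NOT c = True
        NOT c IMPLIES NOT n = False
          NOT c = True
          NOT n = False
The formula evaluates to True.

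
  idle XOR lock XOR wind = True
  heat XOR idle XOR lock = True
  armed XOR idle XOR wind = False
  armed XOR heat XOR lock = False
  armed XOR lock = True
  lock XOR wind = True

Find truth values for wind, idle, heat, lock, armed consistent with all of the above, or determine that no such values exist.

wind=T, idle=F, heat=T, lock=F, armed=T

idle XOR lock XOR wind = F XOR F XOR T = True ✓
heat XOR idle XOR lock = T XOR F XOR F = True ✓
armed XOR idle XOR wind = T XOR F XOR T = False ✓
armed XOR heat XOR lock = T XOR T XOR F = False ✓
armed XOR lock = T XOR F = True ✓
lock XOR wind = F XOR T = True ✓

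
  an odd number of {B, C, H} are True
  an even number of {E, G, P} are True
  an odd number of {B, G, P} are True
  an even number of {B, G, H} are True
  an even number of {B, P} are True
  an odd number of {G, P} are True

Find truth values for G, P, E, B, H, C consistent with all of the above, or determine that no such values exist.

G = True, P = False, E = True, B = False, H = True, C = False

{B, C, H}: 1 true → odd ✓
{E, G, P}: 2 true → even ✓
{B, G, P}: 1 true → odd ✓
{B, G, H}: 2 true → even ✓
{B, P}: 0 true → even ✓
{G, P}: 1 true → odd ✓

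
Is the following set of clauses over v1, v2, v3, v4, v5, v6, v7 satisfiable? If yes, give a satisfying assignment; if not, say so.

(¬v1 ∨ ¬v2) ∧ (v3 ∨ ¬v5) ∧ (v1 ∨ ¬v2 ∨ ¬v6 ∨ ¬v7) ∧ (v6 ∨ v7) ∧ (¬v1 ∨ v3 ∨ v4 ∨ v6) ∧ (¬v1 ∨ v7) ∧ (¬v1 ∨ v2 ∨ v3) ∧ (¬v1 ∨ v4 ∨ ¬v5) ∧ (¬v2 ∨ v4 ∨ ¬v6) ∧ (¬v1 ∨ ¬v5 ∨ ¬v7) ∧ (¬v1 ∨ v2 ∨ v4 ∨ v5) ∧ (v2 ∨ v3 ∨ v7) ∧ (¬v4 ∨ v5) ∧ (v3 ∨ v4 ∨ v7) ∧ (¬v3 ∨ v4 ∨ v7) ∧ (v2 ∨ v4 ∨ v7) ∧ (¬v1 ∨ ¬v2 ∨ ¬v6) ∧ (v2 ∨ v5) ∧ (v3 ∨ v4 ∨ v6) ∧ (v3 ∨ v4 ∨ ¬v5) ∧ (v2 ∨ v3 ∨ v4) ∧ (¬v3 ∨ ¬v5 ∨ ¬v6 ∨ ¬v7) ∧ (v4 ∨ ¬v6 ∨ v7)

v1 = False, v2 = True, v3 = True, v4 = False, v5 = True, v6 = False, v7 = True

Try v1 = True:
  (¬v1 ∨ ¬v2) forces v2 = False.
  (¬v1 ∨ v7) forces v7 = True.
  (¬v1 ∨ v2 ∨ v3) forces v3 = True.
  (¬v1 ∨ ¬v5 ∨ ¬v7) forces v5 = False.
  clause (v2 ∨ v5) is falsified — backtrack.
So v1 = False.
Set v2 = True.
Set v3 = True.
Set v4 = False.
  then (¬v2 ∨ v4 ∨ ¬v6) forces v6 = False.
  then (¬v3 ∨ v4 ∨ v7) forces v7 = True.
Set v5 = True.
All clauses satisfied.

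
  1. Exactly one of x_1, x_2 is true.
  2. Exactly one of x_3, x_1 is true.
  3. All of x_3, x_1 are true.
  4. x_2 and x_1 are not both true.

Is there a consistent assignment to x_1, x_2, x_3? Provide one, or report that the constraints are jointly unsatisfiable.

Unsatisfiable — no assignment works.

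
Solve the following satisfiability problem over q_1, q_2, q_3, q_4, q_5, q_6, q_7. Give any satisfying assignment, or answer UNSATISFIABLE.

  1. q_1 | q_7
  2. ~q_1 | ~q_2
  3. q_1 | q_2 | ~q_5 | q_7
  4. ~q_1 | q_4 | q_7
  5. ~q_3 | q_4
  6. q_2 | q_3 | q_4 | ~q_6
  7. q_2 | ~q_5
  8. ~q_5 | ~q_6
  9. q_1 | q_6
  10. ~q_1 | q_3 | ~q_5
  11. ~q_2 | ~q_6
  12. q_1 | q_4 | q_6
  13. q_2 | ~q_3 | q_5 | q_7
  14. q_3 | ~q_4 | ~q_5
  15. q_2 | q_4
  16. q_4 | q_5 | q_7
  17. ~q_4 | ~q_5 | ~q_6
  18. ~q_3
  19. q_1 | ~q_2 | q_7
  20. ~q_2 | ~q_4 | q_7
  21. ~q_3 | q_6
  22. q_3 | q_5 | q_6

q_1 = True, q_2 = False, q_3 = False, q_4 = True, q_5 = False, q_6 = True, q_7 = True

Unit clause (~q_3) forces q_3 = False.
Set q_1 = True.
  then (~q_1 | ~q_2) forces q_2 = False.
  then (q_2 | ~q_5) forces q_5 = False.
  then (q_2 | q_4) forces q_4 = True.
  then (q_3 | q_5 | q_6) forces q_6 = True.
Set q_7 = True.
All clauses satisfied.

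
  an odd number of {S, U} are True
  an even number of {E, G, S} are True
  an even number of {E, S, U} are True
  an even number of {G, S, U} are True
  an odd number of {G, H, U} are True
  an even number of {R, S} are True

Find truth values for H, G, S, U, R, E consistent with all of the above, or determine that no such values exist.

H = True, G = True, S = False, U = True, R = False, E = True

{S, U}: 1 true → odd ✓
{E, G, S}: 2 true → even ✓
{E, S, U}: 2 true → even ✓
{G, S, U}: 2 true → even ✓
{G, H, U}: 3 true → odd ✓
{R, S}: 0 true → even ✓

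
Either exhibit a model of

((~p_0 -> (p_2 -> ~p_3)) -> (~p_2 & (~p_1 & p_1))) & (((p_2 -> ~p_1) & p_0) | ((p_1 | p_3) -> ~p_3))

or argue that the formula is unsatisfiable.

Case p_3 = True: the formula simplifies to ((~p_0 -> ~p_2) -> (~p_2 & (~p_1 & p_1))) & ((p_2 -> ~p_1) & p_0).
  p_0 = True: simplifies to (~p_2 & (~p_1 & p_1)) & (p_2 -> ~p_1).
    p_1 = True: the conjunct ~p_1 is False.
    p_1 = False: the conjunct p_1 is False.
  p_0 = False: the conjunct p_0 is False.
Case p_3 = False: the formula simplifies to ~p_2 & (~p_1 & p_1).
  p_1 = True: the conjunct ~p_1 is False.
  p_1 = False: the conjunct p_1 is False.
Both cases fail — unsatisfiable.

UNSATISFIABLE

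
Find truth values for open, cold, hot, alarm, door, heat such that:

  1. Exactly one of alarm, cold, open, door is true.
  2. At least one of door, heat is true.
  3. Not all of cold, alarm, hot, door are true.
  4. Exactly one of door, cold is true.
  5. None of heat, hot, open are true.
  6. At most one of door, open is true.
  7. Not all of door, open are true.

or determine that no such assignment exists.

open = False; cold = False; hot = False; alarm = False; door = True; heat = False

  (1) {alarm, cold, open, door}: 1 true — exactly one ✓
  (2) {door, heat}: 1 true — at least one ✓
  (3) {cold, alarm, hot, door}: 1/4 true — not all ✓
  (4) {door, cold}: 1 true — exactly one ✓
  (5) {heat, hot, open}: 0 true — none ✓
  (6) {door, open}: 1 true — at most one ✓
  (7) {door, open}: 1/2 true — not all ✓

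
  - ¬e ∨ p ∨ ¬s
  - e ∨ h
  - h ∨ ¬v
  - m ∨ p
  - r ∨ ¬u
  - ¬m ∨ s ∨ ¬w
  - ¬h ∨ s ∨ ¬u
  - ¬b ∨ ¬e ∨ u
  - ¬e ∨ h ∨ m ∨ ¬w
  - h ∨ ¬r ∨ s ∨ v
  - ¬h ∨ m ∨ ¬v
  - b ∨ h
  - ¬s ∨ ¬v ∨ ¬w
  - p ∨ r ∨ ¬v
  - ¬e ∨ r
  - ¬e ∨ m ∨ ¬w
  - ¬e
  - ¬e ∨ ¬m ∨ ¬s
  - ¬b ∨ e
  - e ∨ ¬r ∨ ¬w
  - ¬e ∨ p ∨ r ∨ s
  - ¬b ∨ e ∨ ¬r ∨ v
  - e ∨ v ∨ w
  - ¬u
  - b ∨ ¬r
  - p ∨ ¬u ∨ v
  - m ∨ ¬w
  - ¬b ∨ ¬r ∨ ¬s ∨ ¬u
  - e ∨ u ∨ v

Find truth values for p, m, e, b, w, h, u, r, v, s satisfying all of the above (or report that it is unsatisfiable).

Unit clause (¬e) forces e = False.
In (¬b ∨ e) only ¬b is left, so b = False.
Unit clause (¬u) forces u = False.
In (b ∨ ¬r) only ¬r is left, so r = False.
In (e ∨ u ∨ v) only v is left, so v = True.
In (e ∨ h) only h is left, so h = True.
In (¬h ∨ m ∨ ¬v) only m is left, so m = True.
In (p ∨ r ∨ ¬v) only p is left, so p = True.
Set w = False.
Set s = True.
All clauses satisfied.

p: True, m: True, e: False, b: False, w: False, h: True, u: False, r: False, v: True, s: True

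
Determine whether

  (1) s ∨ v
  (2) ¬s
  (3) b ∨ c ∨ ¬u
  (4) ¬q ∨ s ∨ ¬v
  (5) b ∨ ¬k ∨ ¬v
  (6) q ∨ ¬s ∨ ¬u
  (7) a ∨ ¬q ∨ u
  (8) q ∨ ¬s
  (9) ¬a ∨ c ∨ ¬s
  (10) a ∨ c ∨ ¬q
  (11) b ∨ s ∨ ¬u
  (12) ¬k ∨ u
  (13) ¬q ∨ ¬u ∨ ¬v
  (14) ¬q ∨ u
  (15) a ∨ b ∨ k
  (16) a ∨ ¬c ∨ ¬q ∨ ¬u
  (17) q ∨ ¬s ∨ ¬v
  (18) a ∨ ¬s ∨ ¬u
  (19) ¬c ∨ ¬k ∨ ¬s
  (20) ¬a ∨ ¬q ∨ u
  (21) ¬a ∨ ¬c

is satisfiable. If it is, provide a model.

q = False, u = False, c = False, k = False, s = False, b = True, a = False, v = True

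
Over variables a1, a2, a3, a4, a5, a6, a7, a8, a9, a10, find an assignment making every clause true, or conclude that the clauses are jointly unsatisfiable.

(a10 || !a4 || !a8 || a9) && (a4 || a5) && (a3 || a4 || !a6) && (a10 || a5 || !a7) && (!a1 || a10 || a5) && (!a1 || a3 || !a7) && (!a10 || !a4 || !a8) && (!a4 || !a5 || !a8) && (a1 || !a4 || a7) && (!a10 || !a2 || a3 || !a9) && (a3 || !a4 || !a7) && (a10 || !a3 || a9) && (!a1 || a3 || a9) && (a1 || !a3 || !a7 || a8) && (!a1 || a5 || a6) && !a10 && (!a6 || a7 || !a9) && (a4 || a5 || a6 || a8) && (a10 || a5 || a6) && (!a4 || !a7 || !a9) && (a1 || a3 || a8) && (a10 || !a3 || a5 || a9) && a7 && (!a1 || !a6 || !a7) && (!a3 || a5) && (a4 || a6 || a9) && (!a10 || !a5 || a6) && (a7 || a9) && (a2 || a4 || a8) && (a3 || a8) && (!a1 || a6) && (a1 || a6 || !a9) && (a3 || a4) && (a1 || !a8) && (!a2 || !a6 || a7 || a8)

Case a1 = True:
  (!a10) forces a10 = False.
  (!a1 || a10 || a5) forces a5 = True.
  (a7) forces a7 = True.
  (!a1 || a3 || !a7) forces a3 = True.
  (a10 || !a3 || a9) forces a9 = True.
  (!a4 || !a7 || !a9) forces a4 = False.
  (!a1 || !a6 || !a7) forces a6 = False.
  Clause (!a1 || a6) is falsified — contradiction.
Case a1 = False:
  (!a10) forces a10 = False.
  (a7) forces a7 = True.
  (a10 || a5 || !a7) forces a5 = True.
  (a1 || !a8) forces a8 = False.
  (a1 || !a3 || !a7 || a8) forces a3 = False.
  Clause (a1 || a3 || a8) is falsified — contradiction.
Both cases fail, so the formula is unsatisfiable.

The formula is unsatisfiable.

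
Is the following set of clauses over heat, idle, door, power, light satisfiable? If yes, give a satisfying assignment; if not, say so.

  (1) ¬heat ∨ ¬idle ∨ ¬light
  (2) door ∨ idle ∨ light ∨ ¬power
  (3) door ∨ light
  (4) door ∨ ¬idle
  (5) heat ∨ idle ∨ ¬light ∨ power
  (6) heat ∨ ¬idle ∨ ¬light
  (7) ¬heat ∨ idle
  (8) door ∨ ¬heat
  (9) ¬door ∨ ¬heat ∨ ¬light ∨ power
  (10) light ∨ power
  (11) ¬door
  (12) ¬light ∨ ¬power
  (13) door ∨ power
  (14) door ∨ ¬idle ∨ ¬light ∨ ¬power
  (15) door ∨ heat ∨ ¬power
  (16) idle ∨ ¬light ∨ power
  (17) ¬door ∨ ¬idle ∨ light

Unsatisfiable — no assignment works.

Case door = True:
  Clause (¬door) is falsified — contradiction.
Case door = False:
  (door ∨ light) forces light = True.
  (door ∨ ¬idle) forces idle = False.
  (¬heat ∨ idle) forces heat = False.
  (heat ∨ idle ∨ ¬light ∨ power) forces power = True.
  Clause (¬light ∨ ¬power) is falsified — contradiction.
Both cases fail, so the formula is unsatisfiable.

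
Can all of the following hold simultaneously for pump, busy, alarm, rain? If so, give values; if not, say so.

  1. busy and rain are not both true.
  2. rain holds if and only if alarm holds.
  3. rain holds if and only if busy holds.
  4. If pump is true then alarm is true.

pump = False; busy = False; alarm = False; rain = False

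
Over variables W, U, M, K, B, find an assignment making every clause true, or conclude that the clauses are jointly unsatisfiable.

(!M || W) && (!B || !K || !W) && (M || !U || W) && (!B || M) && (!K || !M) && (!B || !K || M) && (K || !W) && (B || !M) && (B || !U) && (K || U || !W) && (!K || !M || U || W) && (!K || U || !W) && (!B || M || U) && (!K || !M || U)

Try W = True:
  (K || !W) forces K = True.
  (!B || !K || !W) forces B = False.
  (!K || !M) forces M = False.
  (B || !U) forces U = False.
  clause (!K || U || !W) is falsified — backtrack.
So W = False.
  then (!M || W) forces M = False.
  then (M || !U || W) forces U = False.
  then (!B || M) forces B = False.
Set K = True.
All clauses satisfied.

W = False, U = False, M = False, K = True, B = False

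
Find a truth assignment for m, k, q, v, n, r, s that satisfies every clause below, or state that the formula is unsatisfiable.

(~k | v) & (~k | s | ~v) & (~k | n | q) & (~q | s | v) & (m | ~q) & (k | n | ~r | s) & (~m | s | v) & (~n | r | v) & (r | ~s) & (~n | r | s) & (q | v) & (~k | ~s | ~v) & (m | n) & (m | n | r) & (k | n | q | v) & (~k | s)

m=T; k=F; q=F; v=T; n=F; r=T; s=T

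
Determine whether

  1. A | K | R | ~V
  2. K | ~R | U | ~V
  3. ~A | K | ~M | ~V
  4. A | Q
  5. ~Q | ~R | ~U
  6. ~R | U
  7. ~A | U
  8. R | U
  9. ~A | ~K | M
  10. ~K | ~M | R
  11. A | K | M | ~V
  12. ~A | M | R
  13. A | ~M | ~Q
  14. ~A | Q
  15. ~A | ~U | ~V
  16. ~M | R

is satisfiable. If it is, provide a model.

Try A = True:
  (~A | U) forces U = True.
  (~A | Q) forces Q = True.
  (~Q | ~R | ~U) forces R = False.
  (~A | M | R) forces M = True.
  clause (~M | R) is falsified — backtrack.
So A = False.
  then (A | Q) forces Q = True.
  then (A | ~M | ~Q) forces M = False.
Set U = True.
  then (~Q | ~R | ~U) forces R = False.
Set V = False.
Set K = True.
All clauses satisfied.

A = False; U = True; Q = True; M = False; V = False; K = True; R = False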